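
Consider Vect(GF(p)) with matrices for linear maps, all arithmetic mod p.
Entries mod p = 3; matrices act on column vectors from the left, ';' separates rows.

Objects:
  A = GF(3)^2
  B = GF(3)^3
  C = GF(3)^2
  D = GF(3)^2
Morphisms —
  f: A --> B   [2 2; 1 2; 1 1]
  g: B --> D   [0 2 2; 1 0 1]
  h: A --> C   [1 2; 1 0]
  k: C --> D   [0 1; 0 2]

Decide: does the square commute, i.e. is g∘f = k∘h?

Along f;g (path 1):
  e0=⟨1,0⟩ f-->⟨2,1,1⟩ g-->⟨1,0⟩
  e1=⟨0,1⟩ f-->⟨2,2,1⟩ g-->⟨0,0⟩
  result₁ = [1 0; 0 0]
Along h;k (path 2):
  e0=⟨1,0⟩ h-->⟨1,1⟩ k-->⟨1,2⟩
  e1=⟨0,1⟩ h-->⟨2,0⟩ k-->⟨0,0⟩
  result₂ = [1 0; 2 0]
Equal? differ; not commutative

Answer: DOES NOT COMMUTE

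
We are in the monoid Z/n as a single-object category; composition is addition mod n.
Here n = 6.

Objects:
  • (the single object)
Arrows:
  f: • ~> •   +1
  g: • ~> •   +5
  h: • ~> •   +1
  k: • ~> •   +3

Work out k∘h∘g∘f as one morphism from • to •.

Answer: +4

Work:
  0 +1≡1 +5≡0 +1≡1 +3≡4  (mod 6)
composite: +4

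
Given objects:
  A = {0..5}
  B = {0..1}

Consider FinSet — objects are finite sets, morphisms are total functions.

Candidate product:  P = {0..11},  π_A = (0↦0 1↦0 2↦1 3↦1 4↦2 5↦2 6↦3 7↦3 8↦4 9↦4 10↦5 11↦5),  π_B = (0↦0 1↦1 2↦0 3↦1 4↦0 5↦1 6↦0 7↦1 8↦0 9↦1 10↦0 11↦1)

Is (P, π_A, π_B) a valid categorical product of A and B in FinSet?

|A|·|B| = 6·2 = 12;  |P| = 12
Check the pairing map k ↦ (π_A(k), π_B(k)):
  0 ↦ (0,0)
  1 ↦ (0,1)
  2 ↦ (1,0)
  3 ↦ (1,1)
  4 ↦ (2,0)
  5 ↦ (2,1)
  6 ↦ (3,0)
  7 ↦ (3,1)
  8 ↦ (4,0)
  9 ↦ (4,1)
  10 ↦ (5,0)
  11 ↦ (5,1)
distinct pairs in image: 12 / 12 needed
  → bijection onto A×B; projections well-typed.

Answer: VALID PRODUCT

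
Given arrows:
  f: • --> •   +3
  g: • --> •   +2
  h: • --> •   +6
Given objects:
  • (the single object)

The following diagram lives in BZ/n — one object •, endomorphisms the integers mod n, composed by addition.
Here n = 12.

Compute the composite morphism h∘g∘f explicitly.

Answer: +11

Trace:
  0 +3≡3 +2≡5 +6≡11  (mod 12)
composite: +11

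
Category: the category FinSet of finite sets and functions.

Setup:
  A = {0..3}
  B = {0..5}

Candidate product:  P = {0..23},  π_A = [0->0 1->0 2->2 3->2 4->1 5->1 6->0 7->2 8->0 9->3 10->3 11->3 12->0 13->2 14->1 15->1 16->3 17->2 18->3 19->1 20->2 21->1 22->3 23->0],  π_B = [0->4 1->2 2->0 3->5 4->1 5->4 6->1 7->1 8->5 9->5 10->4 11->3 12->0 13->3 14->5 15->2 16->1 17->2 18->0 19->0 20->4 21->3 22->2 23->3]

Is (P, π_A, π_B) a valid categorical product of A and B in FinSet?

|A|·|B| = 4·6 = 24;  |P| = 24
Check the pairing map k ↦ (π_A(k), π_B(k)):
  0 -> (0,4)
  1 -> (0,2)
  2 -> (2,0)
  3 -> (2,5)
  4 -> (1,1)
  5 -> (1,4)
  6 -> (0,1)
  7 -> (2,1)
  8 -> (0,5)
  9 -> (3,5)
  10 -> (3,4)
  11 -> (3,3)
  12 -> (0,0)
  13 -> (2,3)
  14 -> (1,5)
  15 -> (1,2)
  16 -> (3,1)
  17 -> (2,2)
  18 -> (3,0)
  19 -> (1,0)
  20 -> (2,4)
  21 -> (1,3)
  22 -> (3,2)
  23 -> (0,3)
distinct pairs in image: 24 / 24 needed
  → bijection onto A×B; projections well-typed.

Answer: VALID PRODUCT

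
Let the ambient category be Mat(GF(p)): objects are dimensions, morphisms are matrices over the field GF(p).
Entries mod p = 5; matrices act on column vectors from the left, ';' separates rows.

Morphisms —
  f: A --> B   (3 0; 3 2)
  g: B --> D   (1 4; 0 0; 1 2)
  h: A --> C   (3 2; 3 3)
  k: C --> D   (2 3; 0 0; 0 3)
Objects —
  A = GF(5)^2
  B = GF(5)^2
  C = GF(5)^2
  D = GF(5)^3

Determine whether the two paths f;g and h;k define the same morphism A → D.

Answer: COMMUTES

Derivation:
Along f;g (path 1):
  e0=(1,0) f-->(3,3) g-->(0,0,4)
  e1=(0,1) f-->(0,2) g-->(3,0,4)
  result₁ = (0 3; 0 0; 4 4)
Along h;k (path 2):
  e0=(1,0) h-->(3,3) k-->(0,0,4)
  e1=(0,1) h-->(2,3) k-->(3,0,4)
  result₂ = (0 3; 0 0; 4 4)
Equal? same morphism ✓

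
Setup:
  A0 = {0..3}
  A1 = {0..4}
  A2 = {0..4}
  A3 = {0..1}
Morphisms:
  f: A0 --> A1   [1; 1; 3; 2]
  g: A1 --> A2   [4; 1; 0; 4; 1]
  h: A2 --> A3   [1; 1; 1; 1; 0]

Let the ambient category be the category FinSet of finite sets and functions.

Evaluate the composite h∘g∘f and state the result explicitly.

Answer: [1; 1; 0; 1]

Work:
  0 f-->1 g-->1 h-->1
  1 f-->1 g-->1 h-->1
  2 f-->3 g-->4 h-->0
  3 f-->2 g-->0 h-->1
result: [1; 1; 0; 1]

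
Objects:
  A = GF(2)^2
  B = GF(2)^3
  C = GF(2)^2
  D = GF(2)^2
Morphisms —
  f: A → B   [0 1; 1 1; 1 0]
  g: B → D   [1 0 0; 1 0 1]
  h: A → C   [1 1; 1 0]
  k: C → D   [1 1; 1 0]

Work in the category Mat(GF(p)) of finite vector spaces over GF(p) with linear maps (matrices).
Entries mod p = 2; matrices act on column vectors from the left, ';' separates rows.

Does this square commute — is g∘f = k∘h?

Answer: COMMUTES

Work:
Path 1 = f;g:
  e0=⟨1,0⟩ f→⟨0,1,1⟩ g→⟨0,1⟩
  e1=⟨0,1⟩ f→⟨1,1,0⟩ g→⟨1,1⟩
  composite₁ = [0 1; 1 1]
Path 2 = h;k:
  e0=⟨1,0⟩ h→⟨1,1⟩ k→⟨0,1⟩
  e1=⟨0,1⟩ h→⟨1,0⟩ k→⟨1,1⟩
  composite₂ = [0 1; 1 1]
Equal? equal; square commutes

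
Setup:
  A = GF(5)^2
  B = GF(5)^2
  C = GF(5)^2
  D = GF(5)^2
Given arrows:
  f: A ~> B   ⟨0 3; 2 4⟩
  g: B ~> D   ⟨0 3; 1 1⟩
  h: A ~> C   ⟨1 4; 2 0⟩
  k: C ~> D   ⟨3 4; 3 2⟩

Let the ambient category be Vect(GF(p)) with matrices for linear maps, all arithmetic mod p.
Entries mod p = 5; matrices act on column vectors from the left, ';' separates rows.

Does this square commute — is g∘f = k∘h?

Answer: COMMUTES

Derivation:
Along f;g (path 1):
  e0=⟨1,0⟩ f~>⟨0,2⟩ g~>⟨1,2⟩
  e1=⟨0,1⟩ f~>⟨3,4⟩ g~>⟨2,2⟩
  composite₁ = ⟨1 2; 2 2⟩
Along h;k (path 2):
  e0=⟨1,0⟩ h~>⟨1,2⟩ k~>⟨1,2⟩
  e1=⟨0,1⟩ h~>⟨4,0⟩ k~>⟨2,2⟩
  composite₂ = ⟨1 2; 2 2⟩
Equal? YES — commutes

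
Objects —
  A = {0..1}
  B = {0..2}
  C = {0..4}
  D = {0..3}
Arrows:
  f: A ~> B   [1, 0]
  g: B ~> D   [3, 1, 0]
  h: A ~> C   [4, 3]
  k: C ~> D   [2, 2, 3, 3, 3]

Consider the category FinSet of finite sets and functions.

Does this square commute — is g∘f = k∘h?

Answer: DOES NOT COMMUTE

Trace:
1) trace f;g:
  0 f~>1 g~>1
  1 f~>0 g~>3
  ⟦path⟧₁ = [1, 3]
2) trace h;k:
  0 h~>4 k~>3
  1 h~>3 k~>3
  ⟦path⟧₂ = [3, 3]
Equal? distinct morphisms ✗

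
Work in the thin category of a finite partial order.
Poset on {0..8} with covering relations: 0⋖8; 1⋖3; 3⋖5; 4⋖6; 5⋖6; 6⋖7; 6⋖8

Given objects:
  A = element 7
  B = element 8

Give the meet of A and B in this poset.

Answer: A∧B = 6

Work:
Common predecessors of 7,8: {1,3,4,5,6}
  1 <= 6
  3 <= 6
  4 <= 6
  5 <= 6
  6 <= 6
glb = 6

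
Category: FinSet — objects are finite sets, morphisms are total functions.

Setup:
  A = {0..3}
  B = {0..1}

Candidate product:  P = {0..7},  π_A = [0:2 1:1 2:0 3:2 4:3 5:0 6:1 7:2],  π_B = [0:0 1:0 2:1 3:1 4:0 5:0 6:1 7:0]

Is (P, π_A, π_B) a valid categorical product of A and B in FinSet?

Answer: NOT A VALID PRODUCT — duplicate pair at indices 7,0

Derivation:
|A|·|B| = 4·2 = 8;  |P| = 8
Check the pairing map k ↦ (π_A(k), π_B(k)):
  0 : (2,0)
  1 : (1,0)
  2 : (0,1)
  3 : (2,1)
  4 : (3,0)
  5 : (0,0)
  6 : (1,1)
  7 : (2,0)  ✗ repeats pair of k=0
distinct pairs in image: 7 / 8 needed
  → (2,0) hit at k=0 and k=7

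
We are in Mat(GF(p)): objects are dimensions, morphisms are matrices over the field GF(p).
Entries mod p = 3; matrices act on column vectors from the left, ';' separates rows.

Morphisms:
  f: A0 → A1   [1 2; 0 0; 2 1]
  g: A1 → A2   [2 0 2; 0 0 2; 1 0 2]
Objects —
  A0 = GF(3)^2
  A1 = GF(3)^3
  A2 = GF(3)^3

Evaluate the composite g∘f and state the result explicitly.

  e0=⟨1,0⟩ f→⟨1,0,2⟩ g→⟨0,1,2⟩
  e1=⟨0,1⟩ f→⟨2,0,1⟩ g→⟨0,2,1⟩
⟦path⟧: [0 0; 1 2; 2 1]

Answer: [0 0; 1 2; 2 1]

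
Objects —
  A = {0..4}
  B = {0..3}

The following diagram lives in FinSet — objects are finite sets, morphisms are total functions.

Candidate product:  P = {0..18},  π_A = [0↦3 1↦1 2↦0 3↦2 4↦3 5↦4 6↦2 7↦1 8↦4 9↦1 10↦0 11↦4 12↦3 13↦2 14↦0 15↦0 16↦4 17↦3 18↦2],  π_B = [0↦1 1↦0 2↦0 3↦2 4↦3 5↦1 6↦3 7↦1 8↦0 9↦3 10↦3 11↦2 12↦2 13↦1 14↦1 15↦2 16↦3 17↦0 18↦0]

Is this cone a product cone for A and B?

|A|·|B| = 5·4 = 20;  |P| = 19
  → cardinalities differ; no bijection possible.

Answer: NOT A VALID PRODUCT — |P|=19 ≠ |A|·|B|=20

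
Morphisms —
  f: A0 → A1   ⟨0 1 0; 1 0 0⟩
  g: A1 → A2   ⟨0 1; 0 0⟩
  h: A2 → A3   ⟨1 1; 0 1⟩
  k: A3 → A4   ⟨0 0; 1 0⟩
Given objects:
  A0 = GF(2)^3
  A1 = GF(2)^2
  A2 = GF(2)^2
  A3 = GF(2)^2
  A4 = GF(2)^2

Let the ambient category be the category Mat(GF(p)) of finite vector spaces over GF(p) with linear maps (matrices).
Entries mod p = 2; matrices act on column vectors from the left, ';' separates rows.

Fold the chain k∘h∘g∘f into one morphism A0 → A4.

  e0=[1,0,0] f→[0,1] g→[1,0] h→[1,0] k→[0,1]
  e1=[0,1,0] f→[1,0] g→[0,0] h→[0,0] k→[0,0]
  e2=[0,0,1] f→[0,0] g→[0,0] h→[0,0] k→[0,0]
result: ⟨0 0 0; 1 0 0⟩

Answer: ⟨0 0 0; 1 0 0⟩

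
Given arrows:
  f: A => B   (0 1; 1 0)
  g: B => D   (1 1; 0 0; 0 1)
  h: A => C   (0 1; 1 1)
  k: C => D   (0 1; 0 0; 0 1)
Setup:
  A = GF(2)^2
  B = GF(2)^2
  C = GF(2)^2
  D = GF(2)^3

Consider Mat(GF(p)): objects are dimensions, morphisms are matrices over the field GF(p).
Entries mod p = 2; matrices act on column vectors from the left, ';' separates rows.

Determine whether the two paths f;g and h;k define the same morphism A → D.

Along f;g (path 1):
  e0=⟨1,0⟩ f=>⟨0,1⟩ g=>⟨1,0,1⟩
  e1=⟨0,1⟩ f=>⟨1,0⟩ g=>⟨1,0,0⟩
  result₁ = (1 1; 0 0; 1 0)
Along h;k (path 2):
  e0=⟨1,0⟩ h=>⟨0,1⟩ k=>⟨1,0,1⟩
  e1=⟨0,1⟩ h=>⟨1,1⟩ k=>⟨1,0,1⟩
  result₂ = (1 1; 0 0; 1 1)
Equal? distinct morphisms ✗

Answer: DOES NOT COMMUTE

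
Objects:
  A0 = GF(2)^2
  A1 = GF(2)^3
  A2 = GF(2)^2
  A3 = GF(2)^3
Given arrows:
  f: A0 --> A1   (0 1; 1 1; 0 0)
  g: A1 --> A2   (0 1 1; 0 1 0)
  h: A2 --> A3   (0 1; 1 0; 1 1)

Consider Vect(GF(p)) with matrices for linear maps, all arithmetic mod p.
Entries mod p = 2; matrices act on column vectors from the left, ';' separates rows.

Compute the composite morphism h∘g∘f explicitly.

  e0=[1,0] f-->[0,1,0] g-->[1,1] h-->[1,1,0]
  e1=[0,1] f-->[1,1,0] g-->[1,1] h-->[1,1,0]
composite: (1 1; 1 1; 0 0)

Answer: (1 1; 1 1; 0 0)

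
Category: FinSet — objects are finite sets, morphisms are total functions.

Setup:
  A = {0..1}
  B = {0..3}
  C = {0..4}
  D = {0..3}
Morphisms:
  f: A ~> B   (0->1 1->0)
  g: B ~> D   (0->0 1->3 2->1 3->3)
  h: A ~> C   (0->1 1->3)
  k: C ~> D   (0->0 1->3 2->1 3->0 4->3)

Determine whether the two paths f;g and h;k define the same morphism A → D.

1) trace f;g:
  0 f~>1 g~>3
  1 f~>0 g~>0
  result₁ = (0->3 1->0)
2) trace h;k:
  0 h~>1 k~>3
  1 h~>3 k~>0
  result₂ = (0->3 1->0)
Equal? same morphism ✓

Answer: COMMUTES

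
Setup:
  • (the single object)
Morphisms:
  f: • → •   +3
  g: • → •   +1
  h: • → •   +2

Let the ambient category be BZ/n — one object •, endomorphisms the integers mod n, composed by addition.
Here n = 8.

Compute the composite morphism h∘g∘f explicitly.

  0 +3≡3 +1≡4 +2≡6  (mod 8)
⟦path⟧: +6

Answer: +6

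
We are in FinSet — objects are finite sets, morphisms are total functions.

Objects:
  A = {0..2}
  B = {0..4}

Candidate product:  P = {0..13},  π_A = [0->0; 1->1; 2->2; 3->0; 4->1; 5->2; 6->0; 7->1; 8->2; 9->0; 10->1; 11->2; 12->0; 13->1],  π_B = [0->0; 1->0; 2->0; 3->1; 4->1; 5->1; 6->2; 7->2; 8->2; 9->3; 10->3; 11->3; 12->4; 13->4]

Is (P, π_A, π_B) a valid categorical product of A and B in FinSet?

Answer: NOT A VALID PRODUCT — |P|=14 ≠ |A|·|B|=15

Derivation:
|A|·|B| = 3·5 = 15;  |P| = 14
  → cardinalities differ; no bijection possible.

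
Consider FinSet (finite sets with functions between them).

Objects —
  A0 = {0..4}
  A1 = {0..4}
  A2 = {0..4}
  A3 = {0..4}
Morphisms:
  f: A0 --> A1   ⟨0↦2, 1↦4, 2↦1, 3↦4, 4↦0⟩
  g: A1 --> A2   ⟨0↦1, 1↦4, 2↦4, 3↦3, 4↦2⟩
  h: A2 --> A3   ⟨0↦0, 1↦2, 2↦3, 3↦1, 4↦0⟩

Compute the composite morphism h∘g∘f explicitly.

Answer: ⟨0↦0, 1↦3, 2↦0, 3↦3, 4↦2⟩

Trace:
  0 f-->2 g-->4 h-->0
  1 f-->4 g-->2 h-->3
  2 f-->1 g-->4 h-->0
  3 f-->4 g-->2 h-->3
  4 f-->0 g-->1 h-->2
result: ⟨0↦0, 1↦3, 2↦0, 3↦3, 4↦2⟩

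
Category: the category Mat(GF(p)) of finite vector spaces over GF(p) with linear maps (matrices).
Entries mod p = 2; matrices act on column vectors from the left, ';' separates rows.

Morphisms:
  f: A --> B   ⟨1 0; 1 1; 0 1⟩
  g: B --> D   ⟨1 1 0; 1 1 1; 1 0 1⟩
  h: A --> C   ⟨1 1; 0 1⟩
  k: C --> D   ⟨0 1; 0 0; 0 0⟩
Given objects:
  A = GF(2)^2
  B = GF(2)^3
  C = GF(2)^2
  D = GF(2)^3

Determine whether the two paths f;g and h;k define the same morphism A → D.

Answer: DOES NOT COMMUTE

Trace:
Along f;g (path 1):
  e0=⟨1,0⟩ f-->⟨1,1,0⟩ g-->⟨0,0,1⟩
  e1=⟨0,1⟩ f-->⟨0,1,1⟩ g-->⟨1,0,1⟩
  composite₁ = ⟨0 1; 0 0; 1 1⟩
Along h;k (path 2):
  e0=⟨1,0⟩ h-->⟨1,0⟩ k-->⟨0,0,0⟩
  e1=⟨0,1⟩ h-->⟨1,1⟩ k-->⟨1,0,0⟩
  composite₂ = ⟨0 1; 0 0; 0 0⟩
Equal? NO — does not commute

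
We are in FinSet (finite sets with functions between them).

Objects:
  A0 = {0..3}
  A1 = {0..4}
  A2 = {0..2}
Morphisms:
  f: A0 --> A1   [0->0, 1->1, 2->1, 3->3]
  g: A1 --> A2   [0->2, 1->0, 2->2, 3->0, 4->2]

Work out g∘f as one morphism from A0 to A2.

Answer: [0->2, 1->0, 2->0, 3->0]

Trace:
  0 f-->0 g-->2
  1 f-->1 g-->0
  2 f-->1 g-->0
  3 f-->3 g-->0
result: [0->2, 1->0, 2->0, 3->0]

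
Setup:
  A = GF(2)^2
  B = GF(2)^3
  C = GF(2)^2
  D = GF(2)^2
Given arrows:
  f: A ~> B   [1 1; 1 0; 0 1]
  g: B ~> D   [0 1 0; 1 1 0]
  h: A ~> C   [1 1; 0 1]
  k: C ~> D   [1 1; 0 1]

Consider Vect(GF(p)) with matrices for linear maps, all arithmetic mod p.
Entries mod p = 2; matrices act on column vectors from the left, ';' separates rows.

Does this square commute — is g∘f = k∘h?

Answer: COMMUTES

Work:
Path 1 = f;g:
  e0=[1,0] f~>[1,1,0] g~>[1,0]
  e1=[0,1] f~>[1,0,1] g~>[0,1]
  result₁ = [1 0; 0 1]
Path 2 = h;k:
  e0=[1,0] h~>[1,0] k~>[1,0]
  e1=[0,1] h~>[1,1] k~>[0,1]
  result₂ = [1 0; 0 1]
Equal? same morphism ✓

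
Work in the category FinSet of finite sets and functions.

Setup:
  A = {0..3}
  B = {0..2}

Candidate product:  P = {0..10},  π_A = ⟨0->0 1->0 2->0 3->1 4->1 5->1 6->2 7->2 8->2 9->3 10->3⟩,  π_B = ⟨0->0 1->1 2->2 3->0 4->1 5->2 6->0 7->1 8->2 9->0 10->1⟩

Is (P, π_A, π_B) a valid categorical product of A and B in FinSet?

|A|·|B| = 4·3 = 12;  |P| = 11
  → cardinalities differ; no bijection possible.

Answer: NOT A VALID PRODUCT — |P|=11 ≠ |A|·|B|=12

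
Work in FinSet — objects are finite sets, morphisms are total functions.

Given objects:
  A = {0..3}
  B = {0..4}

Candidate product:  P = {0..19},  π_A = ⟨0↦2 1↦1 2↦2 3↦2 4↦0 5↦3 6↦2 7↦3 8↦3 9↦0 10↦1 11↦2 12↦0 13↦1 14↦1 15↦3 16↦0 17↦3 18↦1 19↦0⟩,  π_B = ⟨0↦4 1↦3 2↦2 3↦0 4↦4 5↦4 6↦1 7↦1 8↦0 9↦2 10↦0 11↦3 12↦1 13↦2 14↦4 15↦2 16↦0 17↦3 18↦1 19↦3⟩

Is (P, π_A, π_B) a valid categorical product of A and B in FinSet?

|A|·|B| = 4·5 = 20;  |P| = 20
Check the pairing map k ↦ (π_A(k), π_B(k)):
  0 ↦ (2,4)
  1 ↦ (1,3)
  2 ↦ (2,2)
  3 ↦ (2,0)
  4 ↦ (0,4)
  5 ↦ (3,4)
  6 ↦ (2,1)
  7 ↦ (3,1)
  8 ↦ (3,0)
  9 ↦ (0,2)
  10 ↦ (1,0)
  11 ↦ (2,3)
  12 ↦ (0,1)
  13 ↦ (1,2)
  14 ↦ (1,4)
  15 ↦ (3,2)
  16 ↦ (0,0)
  17 ↦ (3,3)
  18 ↦ (1,1)
  19 ↦ (0,3)
distinct pairs in image: 20 / 20 needed
  → bijection onto A×B; projections well-typed.

Answer: VALID PRODUCT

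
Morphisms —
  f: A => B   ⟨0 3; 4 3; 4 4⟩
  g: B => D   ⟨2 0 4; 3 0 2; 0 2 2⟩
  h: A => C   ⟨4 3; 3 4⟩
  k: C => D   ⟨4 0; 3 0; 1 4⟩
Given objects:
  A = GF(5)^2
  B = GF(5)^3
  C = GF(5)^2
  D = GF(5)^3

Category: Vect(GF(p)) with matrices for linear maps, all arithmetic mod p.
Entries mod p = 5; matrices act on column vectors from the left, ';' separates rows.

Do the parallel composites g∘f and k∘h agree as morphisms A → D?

Answer: DOES NOT COMMUTE

Derivation:
Along f;g (path 1):
  e0=(1,0) f=>(0,4,4) g=>(1,3,1)
  e1=(0,1) f=>(3,3,4) g=>(2,2,4)
  result₁ = ⟨1 2; 3 2; 1 4⟩
Along h;k (path 2):
  e0=(1,0) h=>(4,3) k=>(1,2,1)
  e1=(0,1) h=>(3,4) k=>(2,4,4)
  result₂ = ⟨1 2; 2 4; 1 4⟩
Equal? differ; not commutative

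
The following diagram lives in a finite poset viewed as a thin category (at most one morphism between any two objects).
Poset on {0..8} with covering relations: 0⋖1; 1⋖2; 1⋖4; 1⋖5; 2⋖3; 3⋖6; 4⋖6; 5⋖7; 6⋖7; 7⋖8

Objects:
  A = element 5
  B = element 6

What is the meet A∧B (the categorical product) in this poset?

Answer: A∧B = 1

Derivation:
Common predecessors of 5,6: {0,1}
  0 ⊑ 1
  1 ⊑ 1
glb = 1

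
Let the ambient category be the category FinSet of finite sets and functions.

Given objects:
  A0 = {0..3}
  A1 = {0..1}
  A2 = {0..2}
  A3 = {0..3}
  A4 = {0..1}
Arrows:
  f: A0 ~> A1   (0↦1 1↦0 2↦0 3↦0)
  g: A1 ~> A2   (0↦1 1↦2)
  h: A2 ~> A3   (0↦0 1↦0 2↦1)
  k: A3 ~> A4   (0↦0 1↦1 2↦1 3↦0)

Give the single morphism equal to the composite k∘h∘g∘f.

Answer: (0↦1 1↦0 2↦0 3↦0)

Work:
  0 f~>1 g~>2 h~>1 k~>1
  1 f~>0 g~>1 h~>0 k~>0
  2 f~>0 g~>1 h~>0 k~>0
  3 f~>0 g~>1 h~>0 k~>0
⟦path⟧: (0↦1 1↦0 2↦0 3↦0)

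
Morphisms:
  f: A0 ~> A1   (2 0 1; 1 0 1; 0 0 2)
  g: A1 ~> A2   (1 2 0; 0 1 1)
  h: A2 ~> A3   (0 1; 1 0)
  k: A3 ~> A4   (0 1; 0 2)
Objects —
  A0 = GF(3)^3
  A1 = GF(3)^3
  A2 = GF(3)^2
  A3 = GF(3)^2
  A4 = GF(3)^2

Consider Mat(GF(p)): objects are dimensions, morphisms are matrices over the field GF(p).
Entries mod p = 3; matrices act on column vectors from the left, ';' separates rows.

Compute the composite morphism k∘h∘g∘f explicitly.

Answer: (1 0 0; 2 0 0)

Work:
  e0=[1,0,0] f~>[2,1,0] g~>[1,1] h~>[1,1] k~>[1,2]
  e1=[0,1,0] f~>[0,0,0] g~>[0,0] h~>[0,0] k~>[0,0]
  e2=[0,0,1] f~>[1,1,2] g~>[0,0] h~>[0,0] k~>[0,0]
composite: (1 0 0; 2 0 0)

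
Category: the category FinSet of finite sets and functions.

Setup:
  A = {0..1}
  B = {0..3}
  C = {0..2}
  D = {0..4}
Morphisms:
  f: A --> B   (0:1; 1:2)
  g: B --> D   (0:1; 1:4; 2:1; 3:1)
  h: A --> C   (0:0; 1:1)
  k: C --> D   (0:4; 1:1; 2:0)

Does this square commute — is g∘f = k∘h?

Answer: COMMUTES

Derivation:
Path 1 = f;g:
  0 f-->1 g-->4
  1 f-->2 g-->1
  ⟦path⟧₁ = (0:4; 1:1)
Path 2 = h;k:
  0 h-->0 k-->4
  1 h-->1 k-->1
  ⟦path⟧₂ = (0:4; 1:1)
Equal? equal; square commutes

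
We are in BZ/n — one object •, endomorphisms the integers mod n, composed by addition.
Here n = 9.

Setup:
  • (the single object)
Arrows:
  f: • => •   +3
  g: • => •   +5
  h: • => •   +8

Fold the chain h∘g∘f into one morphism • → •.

Answer: +7

Work:
  0 +3≡3 +5≡8 +8≡7  (mod 9)
⟦path⟧: +7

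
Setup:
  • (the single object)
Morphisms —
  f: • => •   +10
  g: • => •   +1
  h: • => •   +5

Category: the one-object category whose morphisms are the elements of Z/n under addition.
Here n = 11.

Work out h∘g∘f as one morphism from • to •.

Answer: +5

Work:
  0 +10≡10 +1≡0 +5≡5  (mod 11)
composite: +5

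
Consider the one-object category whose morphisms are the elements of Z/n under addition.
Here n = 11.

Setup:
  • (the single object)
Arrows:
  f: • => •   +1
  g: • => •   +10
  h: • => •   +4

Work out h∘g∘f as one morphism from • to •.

Answer: +4

Work:
  0 +1≡1 +10≡0 +4≡4  (mod 11)
composite: +4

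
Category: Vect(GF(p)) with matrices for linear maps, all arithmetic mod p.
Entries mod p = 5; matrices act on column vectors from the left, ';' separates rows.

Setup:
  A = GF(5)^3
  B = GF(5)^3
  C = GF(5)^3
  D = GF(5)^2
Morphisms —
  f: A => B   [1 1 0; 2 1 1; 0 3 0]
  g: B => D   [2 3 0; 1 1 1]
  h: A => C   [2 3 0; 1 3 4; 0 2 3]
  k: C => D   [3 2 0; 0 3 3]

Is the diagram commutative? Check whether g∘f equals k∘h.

Path 1 = f;g:
  e0=[1,0,0] f=>[1,2,0] g=>[3,3]
  e1=[0,1,0] f=>[1,1,3] g=>[0,0]
  e2=[0,0,1] f=>[0,1,0] g=>[3,1]
  result₁ = [3 0 3; 3 0 1]
Path 2 = h;k:
  e0=[1,0,0] h=>[2,1,0] k=>[3,3]
  e1=[0,1,0] h=>[3,3,2] k=>[0,0]
  e2=[0,0,1] h=>[0,4,3] k=>[3,1]
  result₂ = [3 0 3; 3 0 1]
Equal? same morphism ✓

Answer: COMMUTES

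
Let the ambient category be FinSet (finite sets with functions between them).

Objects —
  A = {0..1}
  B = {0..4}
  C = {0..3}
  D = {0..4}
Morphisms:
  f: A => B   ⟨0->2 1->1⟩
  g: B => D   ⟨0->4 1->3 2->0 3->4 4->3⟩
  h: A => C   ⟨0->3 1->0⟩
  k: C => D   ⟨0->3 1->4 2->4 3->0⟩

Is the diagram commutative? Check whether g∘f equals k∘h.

Answer: COMMUTES

Trace:
Path 1 = f;g:
  0 f=>2 g=>0
  1 f=>1 g=>3
  ⟦path⟧₁ = ⟨0->0 1->3⟩
Path 2 = h;k:
  0 h=>3 k=>0
  1 h=>0 k=>3
  ⟦path⟧₂ = ⟨0->0 1->3⟩
Equal? YES — commutes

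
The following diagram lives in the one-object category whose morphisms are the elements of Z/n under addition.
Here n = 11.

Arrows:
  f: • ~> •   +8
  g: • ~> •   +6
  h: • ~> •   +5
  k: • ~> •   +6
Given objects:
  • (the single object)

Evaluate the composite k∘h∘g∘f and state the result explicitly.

Answer: +3

Trace:
  0 +8≡8 +6≡3 +5≡8 +6≡3  (mod 11)
composite: +3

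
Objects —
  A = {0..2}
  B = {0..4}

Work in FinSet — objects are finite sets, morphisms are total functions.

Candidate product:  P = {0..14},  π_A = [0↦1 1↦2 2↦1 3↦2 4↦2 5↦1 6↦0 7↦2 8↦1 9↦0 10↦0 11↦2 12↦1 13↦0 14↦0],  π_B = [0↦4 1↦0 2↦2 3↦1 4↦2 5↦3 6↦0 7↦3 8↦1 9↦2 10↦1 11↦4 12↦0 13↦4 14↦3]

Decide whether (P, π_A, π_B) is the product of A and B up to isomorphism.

|A|·|B| = 3·5 = 15;  |P| = 15
Check the pairing map k ↦ (π_A(k), π_B(k)):
  0 ↦ (1,4)
  1 ↦ (2,0)
  2 ↦ (1,2)
  3 ↦ (2,1)
  4 ↦ (2,2)
  5 ↦ (1,3)
  6 ↦ (0,0)
  7 ↦ (2,3)
  8 ↦ (1,1)
  9 ↦ (0,2)
  10 ↦ (0,1)
  11 ↦ (2,4)
  12 ↦ (1,0)
  13 ↦ (0,4)
  14 ↦ (0,3)
distinct pairs in image: 15 / 15 needed
  → bijection onto A×B; projections well-typed.

Answer: VALID PRODUCT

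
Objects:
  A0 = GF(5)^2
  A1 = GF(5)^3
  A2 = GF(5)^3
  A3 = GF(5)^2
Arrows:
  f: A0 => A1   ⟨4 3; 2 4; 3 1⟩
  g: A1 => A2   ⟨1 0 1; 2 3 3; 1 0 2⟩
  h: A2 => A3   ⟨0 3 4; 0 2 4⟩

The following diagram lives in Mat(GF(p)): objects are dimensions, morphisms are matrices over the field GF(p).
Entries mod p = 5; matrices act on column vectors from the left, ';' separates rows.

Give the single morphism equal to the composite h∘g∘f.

Answer: ⟨4 3; 1 2⟩

Derivation:
  e0=(1,0) f=>(4,2,3) g=>(2,3,0) h=>(4,1)
  e1=(0,1) f=>(3,4,1) g=>(4,1,0) h=>(3,2)
composite: ⟨4 3; 1 2⟩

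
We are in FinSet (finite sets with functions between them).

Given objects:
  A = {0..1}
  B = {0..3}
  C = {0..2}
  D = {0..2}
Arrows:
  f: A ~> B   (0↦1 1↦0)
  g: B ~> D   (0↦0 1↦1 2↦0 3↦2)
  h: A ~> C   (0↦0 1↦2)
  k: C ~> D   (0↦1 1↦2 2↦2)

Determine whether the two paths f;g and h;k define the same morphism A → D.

Answer: DOES NOT COMMUTE

Derivation:
Path 1 = f;g:
  0 f~>1 g~>1
  1 f~>0 g~>0
  result₁ = (0↦1 1↦0)
Path 2 = h;k:
  0 h~>0 k~>1
  1 h~>2 k~>2
  result₂ = (0↦1 1↦2)
Equal? NO — does not commute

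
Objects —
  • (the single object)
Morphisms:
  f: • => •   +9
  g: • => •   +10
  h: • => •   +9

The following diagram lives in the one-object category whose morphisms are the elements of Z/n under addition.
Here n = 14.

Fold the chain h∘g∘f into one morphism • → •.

Answer: +0

Trace:
  0 +9≡9 +10≡5 +9≡0  (mod 14)
result: +0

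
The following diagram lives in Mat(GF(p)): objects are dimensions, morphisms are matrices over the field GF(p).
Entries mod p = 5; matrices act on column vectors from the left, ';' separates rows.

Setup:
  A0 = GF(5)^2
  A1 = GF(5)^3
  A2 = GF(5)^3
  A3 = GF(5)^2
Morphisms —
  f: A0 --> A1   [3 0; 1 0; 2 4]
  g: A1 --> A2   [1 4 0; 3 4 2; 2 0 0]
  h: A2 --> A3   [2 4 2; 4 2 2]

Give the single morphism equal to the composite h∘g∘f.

  e0=⟨1,0⟩ f-->⟨3,1,2⟩ g-->⟨2,2,1⟩ h-->⟨4,4⟩
  e1=⟨0,1⟩ f-->⟨0,0,4⟩ g-->⟨0,3,0⟩ h-->⟨2,1⟩
composite: [4 2; 4 1]

Answer: [4 2; 4 1]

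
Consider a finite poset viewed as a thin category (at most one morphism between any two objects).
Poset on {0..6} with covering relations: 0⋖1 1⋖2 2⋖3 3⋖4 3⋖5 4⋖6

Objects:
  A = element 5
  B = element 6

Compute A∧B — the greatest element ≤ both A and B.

Answer: A∧B = 3

Derivation:
Common predecessors of 5,6: {0,1,2,3}
  0 ⊑ 3
  1 ⊑ 3
  2 ⊑ 3
  3 ⊑ 3
glb = 3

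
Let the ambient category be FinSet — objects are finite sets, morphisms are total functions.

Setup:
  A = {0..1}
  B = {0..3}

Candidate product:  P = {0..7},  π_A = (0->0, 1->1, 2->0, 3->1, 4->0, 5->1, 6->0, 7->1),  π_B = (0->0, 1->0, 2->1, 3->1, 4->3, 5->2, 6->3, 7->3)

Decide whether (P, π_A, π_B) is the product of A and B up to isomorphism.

Answer: NOT A VALID PRODUCT — duplicate pair at indices 6,4

Derivation:
|A|·|B| = 2·4 = 8;  |P| = 8
Check the pairing map k ↦ (π_A(k), π_B(k)):
  0 -> (0,0)
  1 -> (1,0)
  2 -> (0,1)
  3 -> (1,1)
  4 -> (0,3)
  5 -> (1,2)
  6 -> (0,3)  ✗ repeats pair of k=4
  7 -> (1,3)
distinct pairs in image: 7 / 8 needed
  → (0,3) hit at k=4 and k=6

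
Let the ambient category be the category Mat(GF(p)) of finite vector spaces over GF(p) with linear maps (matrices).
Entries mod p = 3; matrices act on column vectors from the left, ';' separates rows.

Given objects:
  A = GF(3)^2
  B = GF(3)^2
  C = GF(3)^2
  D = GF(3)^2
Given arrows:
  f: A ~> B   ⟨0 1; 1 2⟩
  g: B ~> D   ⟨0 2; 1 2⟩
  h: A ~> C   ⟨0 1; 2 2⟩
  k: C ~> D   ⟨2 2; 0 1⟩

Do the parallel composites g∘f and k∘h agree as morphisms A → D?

Answer: DOES NOT COMMUTE

Trace:
Path 1 = f;g:
  e0=[1,0] f~>[0,1] g~>[2,2]
  e1=[0,1] f~>[1,2] g~>[1,2]
  result₁ = ⟨2 1; 2 2⟩
Path 2 = h;k:
  e0=[1,0] h~>[0,2] k~>[1,2]
  e1=[0,1] h~>[1,2] k~>[0,2]
  result₂ = ⟨1 0; 2 2⟩
Equal? distinct morphisms ✗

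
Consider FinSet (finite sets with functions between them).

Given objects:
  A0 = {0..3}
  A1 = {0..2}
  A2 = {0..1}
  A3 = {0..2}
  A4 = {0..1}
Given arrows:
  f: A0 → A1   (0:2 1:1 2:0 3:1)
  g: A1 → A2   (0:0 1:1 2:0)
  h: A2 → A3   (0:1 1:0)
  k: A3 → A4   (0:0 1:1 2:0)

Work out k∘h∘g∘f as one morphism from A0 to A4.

Answer: (0:1 1:0 2:1 3:0)

Derivation:
  0 f→2 g→0 h→1 k→1
  1 f→1 g→1 h→0 k→0
  2 f→0 g→0 h→1 k→1
  3 f→1 g→1 h→0 k→0
result: (0:1 1:0 2:1 3:0)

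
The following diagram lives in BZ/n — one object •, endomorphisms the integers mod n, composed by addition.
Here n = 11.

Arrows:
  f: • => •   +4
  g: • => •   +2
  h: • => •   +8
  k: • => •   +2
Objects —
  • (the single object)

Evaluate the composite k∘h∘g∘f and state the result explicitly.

  0 +4≡4 +2≡6 +8≡3 +2≡5  (mod 11)
⟦path⟧: +5

Answer: +5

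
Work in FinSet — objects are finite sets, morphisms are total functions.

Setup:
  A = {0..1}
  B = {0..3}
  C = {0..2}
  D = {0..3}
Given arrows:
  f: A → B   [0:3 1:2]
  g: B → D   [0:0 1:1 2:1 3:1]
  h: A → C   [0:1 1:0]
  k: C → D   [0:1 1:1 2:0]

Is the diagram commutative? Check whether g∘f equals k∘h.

Answer: COMMUTES

Work:
Path 1 = f;g:
  0 f→3 g→1
  1 f→2 g→1
  ⟦path⟧₁ = [0:1 1:1]
Path 2 = h;k:
  0 h→1 k→1
  1 h→0 k→1
  ⟦path⟧₂ = [0:1 1:1]
Equal? YES — commutes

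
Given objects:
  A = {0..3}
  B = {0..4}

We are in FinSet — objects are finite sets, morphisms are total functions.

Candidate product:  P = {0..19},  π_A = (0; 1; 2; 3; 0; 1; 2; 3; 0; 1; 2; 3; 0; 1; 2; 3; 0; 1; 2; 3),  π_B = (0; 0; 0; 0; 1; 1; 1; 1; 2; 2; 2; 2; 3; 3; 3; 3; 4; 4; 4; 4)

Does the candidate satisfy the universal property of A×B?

Answer: VALID PRODUCT

Trace:
|A|·|B| = 4·5 = 20;  |P| = 20
Check the pairing map k ↦ (π_A(k), π_B(k)):
  0 -> (0,0)
  1 -> (1,0)
  2 -> (2,0)
  3 -> (3,0)
  4 -> (0,1)
  5 -> (1,1)
  6 -> (2,1)
  7 -> (3,1)
  8 -> (0,2)
  9 -> (1,2)
  10 -> (2,2)
  11 -> (3,2)
  12 -> (0,3)
  13 -> (1,3)
  14 -> (2,3)
  15 -> (3,3)
  16 -> (0,4)
  17 -> (1,4)
  18 -> (2,4)
  19 -> (3,4)
distinct pairs in image: 20 / 20 needed
  → bijection onto A×B; projections well-typed.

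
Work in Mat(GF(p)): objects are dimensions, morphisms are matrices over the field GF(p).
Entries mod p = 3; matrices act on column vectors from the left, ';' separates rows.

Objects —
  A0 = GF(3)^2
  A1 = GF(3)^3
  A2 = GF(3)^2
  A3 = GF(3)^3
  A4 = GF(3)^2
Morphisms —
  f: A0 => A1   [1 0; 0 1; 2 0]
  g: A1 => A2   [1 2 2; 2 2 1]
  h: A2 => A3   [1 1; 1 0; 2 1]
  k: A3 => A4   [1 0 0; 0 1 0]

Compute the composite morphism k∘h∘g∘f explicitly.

  e0=⟨1,0⟩ f=>⟨1,0,2⟩ g=>⟨2,1⟩ h=>⟨0,2,2⟩ k=>⟨0,2⟩
  e1=⟨0,1⟩ f=>⟨0,1,0⟩ g=>⟨2,2⟩ h=>⟨1,2,0⟩ k=>⟨1,2⟩
⟦path⟧: [0 1; 2 2]

Answer: [0 1; 2 2]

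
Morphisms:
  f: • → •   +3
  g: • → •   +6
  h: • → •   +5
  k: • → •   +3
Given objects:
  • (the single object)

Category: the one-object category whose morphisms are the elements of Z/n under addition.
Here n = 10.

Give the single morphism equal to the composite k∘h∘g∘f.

  0 +3≡3 +6≡9 +5≡4 +3≡7  (mod 10)
result: +7

Answer: +7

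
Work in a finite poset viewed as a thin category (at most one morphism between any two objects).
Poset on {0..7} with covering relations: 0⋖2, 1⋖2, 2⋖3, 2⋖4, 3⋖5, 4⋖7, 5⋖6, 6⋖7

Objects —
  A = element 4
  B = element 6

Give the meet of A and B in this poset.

Answer: A∧B = 2

Trace:
Lower bounds of A=4 and B=6: {0,1,2}
  0 <= 2
  1 <= 2
  2 <= 2
glb = 2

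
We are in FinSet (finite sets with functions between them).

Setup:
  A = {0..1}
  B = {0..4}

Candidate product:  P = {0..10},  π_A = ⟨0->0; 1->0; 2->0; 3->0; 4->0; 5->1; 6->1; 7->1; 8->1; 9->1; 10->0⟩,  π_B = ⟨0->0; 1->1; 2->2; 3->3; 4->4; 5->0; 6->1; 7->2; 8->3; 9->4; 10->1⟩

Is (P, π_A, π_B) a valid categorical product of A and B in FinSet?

|A|·|B| = 2·5 = 10;  |P| = 11
  → cardinalities differ; no bijection possible.

Answer: NOT A VALID PRODUCT — |P|=11 ≠ |A|·|B|=10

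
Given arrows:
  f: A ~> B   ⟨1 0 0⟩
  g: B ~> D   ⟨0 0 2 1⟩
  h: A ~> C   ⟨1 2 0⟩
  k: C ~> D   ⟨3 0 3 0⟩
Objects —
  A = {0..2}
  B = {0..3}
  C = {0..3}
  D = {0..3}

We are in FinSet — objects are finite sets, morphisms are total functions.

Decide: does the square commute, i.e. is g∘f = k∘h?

Answer: DOES NOT COMMUTE

Work:
Along f;g (path 1):
  0 f~>1 g~>0
  1 f~>0 g~>0
  2 f~>0 g~>0
  result₁ = ⟨0 0 0⟩
Along h;k (path 2):
  0 h~>1 k~>0
  1 h~>2 k~>3
  2 h~>0 k~>3
  result₂ = ⟨0 3 3⟩
Equal? NO — does not commute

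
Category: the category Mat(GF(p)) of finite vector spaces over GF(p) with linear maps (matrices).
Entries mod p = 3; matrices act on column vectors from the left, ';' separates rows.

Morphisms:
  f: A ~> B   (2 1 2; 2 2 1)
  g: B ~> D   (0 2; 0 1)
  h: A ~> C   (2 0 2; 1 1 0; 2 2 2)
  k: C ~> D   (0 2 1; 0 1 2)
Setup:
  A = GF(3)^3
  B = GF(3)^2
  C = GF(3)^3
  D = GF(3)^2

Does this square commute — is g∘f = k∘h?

Answer: COMMUTES

Derivation:
1) trace f;g:
  e0=⟨1,0,0⟩ f~>⟨2,2⟩ g~>⟨1,2⟩
  e1=⟨0,1,0⟩ f~>⟨1,2⟩ g~>⟨1,2⟩
  e2=⟨0,0,1⟩ f~>⟨2,1⟩ g~>⟨2,1⟩
  ⟦path⟧₁ = (1 1 2; 2 2 1)
2) trace h;k:
  e0=⟨1,0,0⟩ h~>⟨2,1,2⟩ k~>⟨1,2⟩
  e1=⟨0,1,0⟩ h~>⟨0,1,2⟩ k~>⟨1,2⟩
  e2=⟨0,0,1⟩ h~>⟨2,0,2⟩ k~>⟨2,1⟩
  ⟦path⟧₂ = (1 1 2; 2 2 1)
Equal? YES — commutes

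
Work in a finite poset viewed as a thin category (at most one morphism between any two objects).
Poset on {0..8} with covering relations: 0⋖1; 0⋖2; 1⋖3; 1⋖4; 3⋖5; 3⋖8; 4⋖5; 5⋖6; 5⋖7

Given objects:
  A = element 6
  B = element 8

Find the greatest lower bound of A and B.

Lower bounds of A=6 and B=8: {0,1,3}
  0 ≤ 3
  1 ≤ 3
  3 ≤ 3
glb = 3

Answer: A∧B = 3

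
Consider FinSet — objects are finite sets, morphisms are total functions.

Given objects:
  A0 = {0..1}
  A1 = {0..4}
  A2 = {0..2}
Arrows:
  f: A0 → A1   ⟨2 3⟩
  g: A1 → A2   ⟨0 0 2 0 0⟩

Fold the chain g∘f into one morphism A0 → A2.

  0 f→2 g→2
  1 f→3 g→0
composite: ⟨2 0⟩

Answer: ⟨2 0⟩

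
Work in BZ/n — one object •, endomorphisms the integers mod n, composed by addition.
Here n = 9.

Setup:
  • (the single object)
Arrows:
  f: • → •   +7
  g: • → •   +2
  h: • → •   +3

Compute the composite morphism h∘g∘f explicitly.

Answer: +3

Derivation:
  0 +7≡7 +2≡0 +3≡3  (mod 9)
composite: +3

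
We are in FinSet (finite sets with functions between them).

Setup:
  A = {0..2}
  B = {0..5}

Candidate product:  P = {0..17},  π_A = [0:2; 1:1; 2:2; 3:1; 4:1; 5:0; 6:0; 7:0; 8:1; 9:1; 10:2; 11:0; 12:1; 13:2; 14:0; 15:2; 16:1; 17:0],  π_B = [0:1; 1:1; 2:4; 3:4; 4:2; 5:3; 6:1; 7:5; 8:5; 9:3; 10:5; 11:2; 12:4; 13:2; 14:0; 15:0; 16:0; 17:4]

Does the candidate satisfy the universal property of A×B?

|A|·|B| = 3·6 = 18;  |P| = 18
Check the pairing map k ↦ (π_A(k), π_B(k)):
  0 : (2,1)
  1 : (1,1)
  2 : (2,4)
  3 : (1,4)
  4 : (1,2)
  5 : (0,3)
  6 : (0,1)
  7 : (0,5)
  8 : (1,5)
  9 : (1,3)
  10 : (2,5)
  11 : (0,2)
  12 : (1,4)  ✗ repeats pair of k=3
  13 : (2,2)
  14 : (0,0)
  15 : (2,0)
  16 : (1,0)
  17 : (0,4)
distinct pairs in image: 17 / 18 needed
  → (1,4) hit at k=3 and k=12

Answer: NOT A VALID PRODUCT — duplicate pair at indices 3,12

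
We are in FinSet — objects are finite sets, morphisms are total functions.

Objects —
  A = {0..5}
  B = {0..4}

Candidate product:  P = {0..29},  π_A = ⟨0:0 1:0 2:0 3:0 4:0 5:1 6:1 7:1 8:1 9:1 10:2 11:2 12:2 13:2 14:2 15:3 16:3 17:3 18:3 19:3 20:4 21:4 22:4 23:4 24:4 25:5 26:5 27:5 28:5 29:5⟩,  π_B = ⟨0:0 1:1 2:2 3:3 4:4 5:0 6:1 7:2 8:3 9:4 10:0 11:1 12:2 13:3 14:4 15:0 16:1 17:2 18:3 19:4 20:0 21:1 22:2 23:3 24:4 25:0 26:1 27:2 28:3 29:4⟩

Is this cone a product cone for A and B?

|A|·|B| = 6·5 = 30;  |P| = 30
Check the pairing map k ↦ (π_A(k), π_B(k)):
  0 : (0,0)
  1 : (0,1)
  2 : (0,2)
  3 : (0,3)
  4 : (0,4)
  5 : (1,0)
  6 : (1,1)
  7 : (1,2)
  8 : (1,3)
  9 : (1,4)
  10 : (2,0)
  11 : (2,1)
  12 : (2,2)
  13 : (2,3)
  14 : (2,4)
  15 : (3,0)
  16 : (3,1)
  17 : (3,2)
  18 : (3,3)
  19 : (3,4)
  20 : (4,0)
  21 : (4,1)
  22 : (4,2)
  23 : (4,3)
  24 : (4,4)
  25 : (5,0)
  26 : (5,1)
  27 : (5,2)
  28 : (5,3)
  29 : (5,4)
distinct pairs in image: 30 / 30 needed
  → bijection onto A×B; projections well-typed.

Answer: VALID PRODUCT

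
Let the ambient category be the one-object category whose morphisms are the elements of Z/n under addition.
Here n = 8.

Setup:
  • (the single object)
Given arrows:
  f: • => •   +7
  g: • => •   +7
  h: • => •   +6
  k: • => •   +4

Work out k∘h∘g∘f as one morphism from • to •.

Answer: +0

Derivation:
  0 +7≡7 +7≡6 +6≡4 +4≡0  (mod 8)
result: +0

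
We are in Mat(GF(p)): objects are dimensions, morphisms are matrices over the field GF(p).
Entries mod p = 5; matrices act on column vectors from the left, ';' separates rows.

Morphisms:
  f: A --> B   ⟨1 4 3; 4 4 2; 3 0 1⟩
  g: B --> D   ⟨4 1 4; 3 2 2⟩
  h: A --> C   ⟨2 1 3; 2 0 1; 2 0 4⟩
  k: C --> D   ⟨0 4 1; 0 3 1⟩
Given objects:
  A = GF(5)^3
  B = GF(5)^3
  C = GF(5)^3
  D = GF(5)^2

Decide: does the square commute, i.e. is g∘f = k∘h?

Path 1 = f;g:
  e0=(1,0,0) f-->(1,4,3) g-->(0,2)
  e1=(0,1,0) f-->(4,4,0) g-->(0,0)
  e2=(0,0,1) f-->(3,2,1) g-->(3,0)
  result₁ = ⟨0 0 3; 2 0 0⟩
Path 2 = h;k:
  e0=(1,0,0) h-->(2,2,2) k-->(0,3)
  e1=(0,1,0) h-->(1,0,0) k-->(0,0)
  e2=(0,0,1) h-->(3,1,4) k-->(3,2)
  result₂ = ⟨0 0 3; 3 0 2⟩
Equal? distinct morphisms ✗

Answer: DOES NOT COMMUTE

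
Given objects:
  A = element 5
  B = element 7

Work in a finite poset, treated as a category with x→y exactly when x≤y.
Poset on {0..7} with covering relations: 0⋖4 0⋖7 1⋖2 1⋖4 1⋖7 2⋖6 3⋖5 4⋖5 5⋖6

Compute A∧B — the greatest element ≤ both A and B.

Answer: NO MEET EXISTS

Work:
Lower bounds of A=5 and B=7: {0,1}
  maximal lower bounds 0 and 1 are incomparable: neither 0<=1 nor 1<=0
→ no greatest lower bound exists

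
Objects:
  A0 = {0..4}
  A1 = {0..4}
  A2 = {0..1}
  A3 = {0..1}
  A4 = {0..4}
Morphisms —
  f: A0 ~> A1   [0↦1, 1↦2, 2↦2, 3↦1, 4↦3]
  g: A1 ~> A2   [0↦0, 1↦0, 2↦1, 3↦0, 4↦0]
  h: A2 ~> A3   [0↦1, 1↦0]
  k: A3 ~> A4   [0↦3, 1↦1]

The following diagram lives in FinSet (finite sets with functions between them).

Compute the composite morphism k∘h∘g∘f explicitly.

  0 f~>1 g~>0 h~>1 k~>1
  1 f~>2 g~>1 h~>0 k~>3
  2 f~>2 g~>1 h~>0 k~>3
  3 f~>1 g~>0 h~>1 k~>1
  4 f~>3 g~>0 h~>1 k~>1
result: [0↦1, 1↦3, 2↦3, 3↦1, 4↦1]

Answer: [0↦1, 1↦3, 2↦3, 3↦1, 4↦1]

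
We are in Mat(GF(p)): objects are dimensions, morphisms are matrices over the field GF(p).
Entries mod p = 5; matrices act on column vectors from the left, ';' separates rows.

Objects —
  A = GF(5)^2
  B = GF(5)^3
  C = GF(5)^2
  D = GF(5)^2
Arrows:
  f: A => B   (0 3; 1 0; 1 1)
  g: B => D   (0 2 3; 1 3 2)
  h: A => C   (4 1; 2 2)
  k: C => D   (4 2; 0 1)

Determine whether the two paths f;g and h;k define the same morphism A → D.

Answer: DOES NOT COMMUTE

Derivation:
Path 1 = f;g:
  e0=(1,0) f=>(0,1,1) g=>(0,0)
  e1=(0,1) f=>(3,0,1) g=>(3,0)
  composite₁ = (0 3; 0 0)
Path 2 = h;k:
  e0=(1,0) h=>(4,2) k=>(0,2)
  e1=(0,1) h=>(1,2) k=>(3,2)
  composite₂ = (0 3; 2 2)
Equal? distinct morphisms ✗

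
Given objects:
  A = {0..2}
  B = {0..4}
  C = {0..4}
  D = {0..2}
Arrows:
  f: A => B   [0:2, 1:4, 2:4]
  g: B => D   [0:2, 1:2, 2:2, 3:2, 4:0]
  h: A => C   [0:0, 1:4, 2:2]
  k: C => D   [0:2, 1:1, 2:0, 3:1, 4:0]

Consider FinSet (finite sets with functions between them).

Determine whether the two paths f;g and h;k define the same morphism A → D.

Answer: COMMUTES

Work:
Along f;g (path 1):
  0 f=>2 g=>2
  1 f=>4 g=>0
  2 f=>4 g=>0
  composite₁ = [0:2, 1:0, 2:0]
Along h;k (path 2):
  0 h=>0 k=>2
  1 h=>4 k=>0
  2 h=>2 k=>0
  composite₂ = [0:2, 1:0, 2:0]
Equal? equal; square commutes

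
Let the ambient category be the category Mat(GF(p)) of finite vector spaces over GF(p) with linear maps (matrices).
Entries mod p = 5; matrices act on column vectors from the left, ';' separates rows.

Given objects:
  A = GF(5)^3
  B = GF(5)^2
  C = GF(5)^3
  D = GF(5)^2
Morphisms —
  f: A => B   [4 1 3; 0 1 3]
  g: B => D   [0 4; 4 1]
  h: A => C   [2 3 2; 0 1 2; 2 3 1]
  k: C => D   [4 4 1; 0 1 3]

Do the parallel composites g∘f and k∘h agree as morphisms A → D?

Answer: COMMUTES

Trace:
1) trace f;g:
  e0=⟨1,0,0⟩ f=>⟨4,0⟩ g=>⟨0,1⟩
  e1=⟨0,1,0⟩ f=>⟨1,1⟩ g=>⟨4,0⟩
  e2=⟨0,0,1⟩ f=>⟨3,3⟩ g=>⟨2,0⟩
  ⟦path⟧₁ = [0 4 2; 1 0 0]
2) trace h;k:
  e0=⟨1,0,0⟩ h=>⟨2,0,2⟩ k=>⟨0,1⟩
  e1=⟨0,1,0⟩ h=>⟨3,1,3⟩ k=>⟨4,0⟩
  e2=⟨0,0,1⟩ h=>⟨2,2,1⟩ k=>⟨2,0⟩
  ⟦path⟧₂ = [0 4 2; 1 0 0]
Equal? same morphism ✓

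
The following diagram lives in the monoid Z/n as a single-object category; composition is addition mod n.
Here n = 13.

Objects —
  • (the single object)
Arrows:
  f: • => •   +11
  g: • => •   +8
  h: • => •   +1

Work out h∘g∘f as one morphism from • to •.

Answer: +7

Derivation:
  0 +11≡11 +8≡6 +1≡7  (mod 13)
result: +7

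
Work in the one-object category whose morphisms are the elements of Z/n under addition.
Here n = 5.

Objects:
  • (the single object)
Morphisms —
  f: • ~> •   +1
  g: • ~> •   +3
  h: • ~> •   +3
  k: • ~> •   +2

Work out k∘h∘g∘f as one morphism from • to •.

  0 +1≡1 +3≡4 +3≡2 +2≡4  (mod 5)
⟦path⟧: +4

Answer: +4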